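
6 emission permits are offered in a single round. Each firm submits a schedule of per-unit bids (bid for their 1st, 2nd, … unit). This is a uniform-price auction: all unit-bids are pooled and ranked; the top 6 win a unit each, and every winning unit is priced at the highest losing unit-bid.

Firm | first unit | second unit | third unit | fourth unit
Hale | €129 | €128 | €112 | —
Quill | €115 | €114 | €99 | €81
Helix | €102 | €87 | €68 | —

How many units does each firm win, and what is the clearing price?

Hale 3, Helix 1, Quill 2; clearing price €99

Pooled unit-bids ranked (top 6): 129 (Hale-1), 128 (Hale-2), 115 (Quill-1), 114 (Quill-2), 112 (Hale-3), 102 (Helix-1)
The (k+1)-th unit-bid is €99.
Allocation: Hale 3, Helix 1, Quill 2.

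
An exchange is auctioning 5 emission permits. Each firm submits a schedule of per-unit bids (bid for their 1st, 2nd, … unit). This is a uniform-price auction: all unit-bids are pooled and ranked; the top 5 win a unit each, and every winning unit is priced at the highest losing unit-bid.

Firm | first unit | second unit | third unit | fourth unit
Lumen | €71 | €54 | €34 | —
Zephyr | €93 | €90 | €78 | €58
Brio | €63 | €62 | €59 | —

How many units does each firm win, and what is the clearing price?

All unit-bids, highest first — top 5: 93 (Zephyr-1), 90 (Zephyr-2), 78 (Zephyr-3), 71 (Lumen-1), 63 (Brio-1)
The (k+1)-th unit-bid is €62.
Allocation: Brio 1, Lumen 1, Zephyr 3.

Brio 1, Lumen 1, Zephyr 3; clearing price €62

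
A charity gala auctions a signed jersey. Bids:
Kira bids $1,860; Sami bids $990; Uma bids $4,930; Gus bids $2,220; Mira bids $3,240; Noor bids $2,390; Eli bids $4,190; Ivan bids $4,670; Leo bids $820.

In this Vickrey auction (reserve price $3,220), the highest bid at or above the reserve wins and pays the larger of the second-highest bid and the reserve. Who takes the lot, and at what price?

Bids in order: 4,930 (Uma) > 4,670 (Ivan) > 4,190 (Eli) > 3,240 (Mira) > 2,390 (Noor) > 2,220 (Gus) > …
Highest eligible bid: Uma at $4,930.
max(second-highest $4,670, reserve $3,220) = $4,670; the reserve does not bind.

Uma pays $4,670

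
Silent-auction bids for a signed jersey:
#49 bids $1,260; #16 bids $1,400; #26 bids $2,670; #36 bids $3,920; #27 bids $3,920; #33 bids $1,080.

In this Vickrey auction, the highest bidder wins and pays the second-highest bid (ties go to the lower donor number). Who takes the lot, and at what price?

#27 pays $3,920

Bids in order: 3,920 (#27) > 3,920 (#36) > 2,670 (#26) > 1,400 (#16) > 1,260 (#49) > 1,080 (#33)
#27 and #36 tie at $3,920; tie-break gives it to #27.
#27 is highest; pays the second-highest bid, $3,920.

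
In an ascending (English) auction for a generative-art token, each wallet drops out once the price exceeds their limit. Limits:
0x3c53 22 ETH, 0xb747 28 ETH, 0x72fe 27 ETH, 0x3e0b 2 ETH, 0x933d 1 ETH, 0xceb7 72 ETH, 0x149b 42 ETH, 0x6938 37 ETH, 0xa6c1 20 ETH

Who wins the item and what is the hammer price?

0xceb7 wins at 42 ETH

Limits in order: 72 (0xceb7) > 42 (0x149b) > 37 (0x6938) > 28 (0xb747) > 27 (0x72fe) > 22 (0x3c53) > …
Once the price passes 42 ETH, only 0xceb7 is left; the hammer falls at 0x149b's limit of 42 ETH.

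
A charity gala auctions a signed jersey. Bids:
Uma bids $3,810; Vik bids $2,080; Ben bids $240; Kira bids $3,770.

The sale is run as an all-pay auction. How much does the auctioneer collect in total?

Bids in order: 3,810 (Uma) > 3,770 (Kira) > 2,080 (Vik) > 240 (Ben)
Uma wins with the top bid; all bids are sunk regardless.
Every bidder forfeits their bid regardless of winning.
Revenue = 3,810 + 2,080 + 240 + 3,770 = $9,900.

Total revenue: $9,900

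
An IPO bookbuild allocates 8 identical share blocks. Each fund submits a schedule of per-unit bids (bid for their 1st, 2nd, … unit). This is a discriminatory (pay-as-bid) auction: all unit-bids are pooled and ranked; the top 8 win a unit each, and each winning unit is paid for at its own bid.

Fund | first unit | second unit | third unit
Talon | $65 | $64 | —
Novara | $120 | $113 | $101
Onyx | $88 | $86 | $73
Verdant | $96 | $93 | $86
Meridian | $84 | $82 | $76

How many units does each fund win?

Merging the schedules and taking the best 8: 120 (Novara-1), 113 (Novara-2), 101 (Novara-3), 96 (Verdant-1), 93 (Verdant-2), 88 (Onyx-1), 86 (Onyx-2), 86 (Verdant-3)
Next rejected bid: $84 (not a price — pay-as-bid).
Allocation: Novara 3, Onyx 2, Verdant 3.

Novara 3, Onyx 2, Verdant 3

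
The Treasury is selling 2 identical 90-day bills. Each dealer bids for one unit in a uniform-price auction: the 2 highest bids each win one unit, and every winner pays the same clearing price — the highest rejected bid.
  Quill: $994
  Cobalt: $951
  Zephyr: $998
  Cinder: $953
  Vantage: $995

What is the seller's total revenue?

Bids ranked high→low: 998 (Zephyr), 995 (Vantage), 994 (Quill), 953 (Cinder), …
The 2 highest are Zephyr, Vantage.
Clearing price = highest rejected bid = $994.
Total revenue = 2 × $994 = $1,988.

Total revenue: $1,988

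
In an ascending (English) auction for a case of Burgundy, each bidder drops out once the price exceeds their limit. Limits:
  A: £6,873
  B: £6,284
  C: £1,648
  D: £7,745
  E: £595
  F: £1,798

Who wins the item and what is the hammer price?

D wins at £6,873

Open ascending-bid auction: the price rises until one bidder remains; the winner pays the price at which the last rival dropped out.
Sorting limits: 7,745 (D) > 6,873 (A) > 6,284 (B) > 1,798 (F) > 1,648 (C) > 595 (E)
Once the price passes £6,873, only D is left; the hammer falls at A's limit of £6,873.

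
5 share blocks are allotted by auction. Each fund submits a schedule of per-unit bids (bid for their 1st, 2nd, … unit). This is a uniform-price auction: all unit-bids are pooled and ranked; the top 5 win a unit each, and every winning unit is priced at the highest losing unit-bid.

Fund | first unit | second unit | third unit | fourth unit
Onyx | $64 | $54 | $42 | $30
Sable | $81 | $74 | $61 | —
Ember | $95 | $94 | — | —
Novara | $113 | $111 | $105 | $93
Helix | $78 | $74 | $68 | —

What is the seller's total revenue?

Total revenue: $465

All unit-bids, highest first — top 5: 113 (Novara-1), 111 (Novara-2), 105 (Novara-3), 95 (Ember-1), 94 (Ember-2)
Highest rejected unit-bid = $93.
Allocation: Ember 2, Novara 3. Every unit priced at $93.
Revenue = 5 × 93 = $465.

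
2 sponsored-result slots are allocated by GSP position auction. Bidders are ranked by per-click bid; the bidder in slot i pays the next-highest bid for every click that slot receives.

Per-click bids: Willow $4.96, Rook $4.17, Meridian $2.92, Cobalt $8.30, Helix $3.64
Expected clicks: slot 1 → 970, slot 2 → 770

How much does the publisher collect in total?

Sorting advertisers: $8.30 (Cobalt) > $4.96 (Willow) > $4.17 (Rook) > …
Slot 1: Cobalt pays $4.96 × 970 = $4811.20
Slot 2: Willow pays $4.17 × 770 = $3210.90
Total = $8022.10

Total revenue: $8022.10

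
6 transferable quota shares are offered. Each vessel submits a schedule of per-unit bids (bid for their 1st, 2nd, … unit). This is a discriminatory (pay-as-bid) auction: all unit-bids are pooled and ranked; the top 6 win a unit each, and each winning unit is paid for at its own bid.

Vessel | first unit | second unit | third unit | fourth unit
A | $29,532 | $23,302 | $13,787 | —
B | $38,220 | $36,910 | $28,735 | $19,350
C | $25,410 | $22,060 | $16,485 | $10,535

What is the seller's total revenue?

All unit-bids, highest first — top 6: 38,220 (B-1), 36,910 (B-2), 29,532 (A-1), 28,735 (B-3), 25,410 (C-1), 23,302 (A-2)
Next rejected bid: $22,060 (not a price — pay-as-bid).
Each winning unit pays its own bid.
Revenue = 38,220 + 36,910 + 29,532 + 28,735 + 25,410 + 23,302 = $182,109.

Total revenue: $182,109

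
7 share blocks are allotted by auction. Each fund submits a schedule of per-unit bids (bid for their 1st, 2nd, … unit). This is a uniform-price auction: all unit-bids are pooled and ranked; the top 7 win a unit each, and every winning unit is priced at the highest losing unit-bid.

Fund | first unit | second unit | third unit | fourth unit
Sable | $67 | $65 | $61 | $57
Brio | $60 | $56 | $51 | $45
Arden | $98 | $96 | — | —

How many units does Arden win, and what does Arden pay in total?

Pooled unit-bids ranked (top 7): 98 (Arden-1), 96 (Arden-2), 67 (Sable-1), 65 (Sable-2), 61 (Sable-3), 60 (Brio-1), 57 (Sable-4)
Highest rejected unit-bid = $56.
Arden wins 2 unit(s) at $56 each.

Arden: 2 units, pays $112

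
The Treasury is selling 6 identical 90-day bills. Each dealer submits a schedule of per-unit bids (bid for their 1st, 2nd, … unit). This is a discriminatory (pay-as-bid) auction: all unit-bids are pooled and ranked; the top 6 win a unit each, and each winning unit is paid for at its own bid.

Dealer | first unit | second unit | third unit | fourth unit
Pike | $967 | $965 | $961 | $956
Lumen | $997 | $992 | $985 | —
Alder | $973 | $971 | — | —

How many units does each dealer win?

All unit-bids, highest first — top 6: 997 (Lumen-1), 992 (Lumen-2), 985 (Lumen-3), 973 (Alder-1), 971 (Alder-2), 967 (Pike-1)
Next rejected bid: $965 (not a price — pay-as-bid).
Allocation: Alder 2, Lumen 3, Pike 1.

Alder 2, Lumen 3, Pike 1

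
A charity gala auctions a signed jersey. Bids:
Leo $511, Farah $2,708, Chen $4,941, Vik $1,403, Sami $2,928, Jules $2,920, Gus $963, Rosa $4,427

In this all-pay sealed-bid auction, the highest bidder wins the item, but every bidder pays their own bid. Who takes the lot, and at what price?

Chen pays $4,941

Sorting bids: 4,941 (Chen) > 4,427 (Rosa) > 2,928 (Sami) > 2,920 (Jules) > 2,708 (Farah) > 1,403 (Vik) > …
Chen wins with the top bid; all bids are sunk regardless.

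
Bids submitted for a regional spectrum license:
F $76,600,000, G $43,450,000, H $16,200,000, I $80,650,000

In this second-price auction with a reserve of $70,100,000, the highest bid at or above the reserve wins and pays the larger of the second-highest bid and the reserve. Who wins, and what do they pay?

Second-price auction with a reserve of $70,100,000: the highest bid at or above the reserve wins and pays the larger of the second-highest bid and the reserve.
Bids ranked: 80,650,000 (I) > 76,600,000 (F) > 43,450,000 (G) > 16,200,000 (H)
Highest eligible bid: I at $80,650,000.
Second-highest bid $76,600,000 exceeds the reserve $70,100,000 → payment $76,600,000.

I pays $76,600,000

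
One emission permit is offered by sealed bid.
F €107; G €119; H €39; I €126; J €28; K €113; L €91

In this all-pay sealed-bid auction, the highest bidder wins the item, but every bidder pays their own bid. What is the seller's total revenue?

Rule: the highest bidder wins the item, but every bidder pays their own bid.
Bids ranked: 126 (I) > 119 (G) > 113 (K) > 107 (F) > 91 (L) > 39 (H) > …
Every bidder forfeits their bid regardless of winning.
Revenue = 107 + 119 + 39 + 126 + 28 + 113 + 91 = €623.

Total revenue: €623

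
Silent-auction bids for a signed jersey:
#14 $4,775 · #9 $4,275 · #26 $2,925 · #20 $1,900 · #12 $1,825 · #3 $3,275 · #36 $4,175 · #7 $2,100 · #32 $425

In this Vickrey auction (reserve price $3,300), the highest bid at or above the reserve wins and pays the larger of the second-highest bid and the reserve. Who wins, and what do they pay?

#14 pays $4,275

Bids ranked: 4,775 (#14) > 4,275 (#9) > 4,175 (#36) > 3,275 (#3) > 2,925 (#26) > 2,100 (#7) > …
#14 has the top bid at or above the reserve ($4,775).
Second-highest bid $4,275 exceeds the reserve $3,300 → payment $4,275.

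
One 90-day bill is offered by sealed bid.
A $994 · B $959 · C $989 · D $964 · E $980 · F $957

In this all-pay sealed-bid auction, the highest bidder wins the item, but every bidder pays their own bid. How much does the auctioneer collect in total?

Total revenue: $5,843

Bids in order: 994 (A) > 989 (C) > 980 (E) > 964 (D) > 959 (B) > 957 (F)
Every bidder forfeits their bid regardless of winning.
Revenue = 994 + 959 + 989 + 964 + 980 + 957 = $5,843.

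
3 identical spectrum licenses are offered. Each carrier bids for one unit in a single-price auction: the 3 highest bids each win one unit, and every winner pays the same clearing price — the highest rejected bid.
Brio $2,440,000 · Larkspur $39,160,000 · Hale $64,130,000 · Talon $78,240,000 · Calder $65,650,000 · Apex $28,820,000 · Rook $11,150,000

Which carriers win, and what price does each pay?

Bids ranked high→low: 78,240,000 (Talon), 65,650,000 (Calder), 64,130,000 (Hale), 39,160,000 (Larkspur), 28,820,000 (Apex), …
The 3 highest are Talon, Calder, Hale.
First losing bid is Larkspur's $39,160,000, which sets the uniform price.

Talon, Calder, Hale; each pays $39,160,000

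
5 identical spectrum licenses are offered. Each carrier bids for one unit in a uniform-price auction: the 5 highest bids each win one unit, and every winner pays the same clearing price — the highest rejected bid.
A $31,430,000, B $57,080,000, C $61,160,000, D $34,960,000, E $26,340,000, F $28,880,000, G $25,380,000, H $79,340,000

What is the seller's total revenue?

Ordering the bids: 79,340,000 (H), 61,160,000 (C), 57,080,000 (B), 34,960,000 (D), 31,430,000 (A), 28,880,000 (F), 26,340,000 (E), …
Winners (5 units): H, C, B, D, A.
Highest unsuccessful bid: $28,880,000 → clearing price.
Total revenue = 5 × $28,880,000 = $144,400,000.

Total revenue: $144,400,000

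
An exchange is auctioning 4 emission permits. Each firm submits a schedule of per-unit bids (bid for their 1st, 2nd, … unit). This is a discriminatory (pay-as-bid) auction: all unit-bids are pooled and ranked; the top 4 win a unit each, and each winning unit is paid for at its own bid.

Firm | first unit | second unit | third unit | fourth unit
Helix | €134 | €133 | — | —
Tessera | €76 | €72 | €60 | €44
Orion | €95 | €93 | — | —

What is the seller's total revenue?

All unit-bids, highest first — top 4: 134 (Helix-1), 133 (Helix-2), 95 (Orion-1), 93 (Orion-2)
Next rejected bid: €76 (not a price — pay-as-bid).
Each winning unit pays its own bid.
Revenue = 134 + 133 + 95 + 93 = €455.

Total revenue: €455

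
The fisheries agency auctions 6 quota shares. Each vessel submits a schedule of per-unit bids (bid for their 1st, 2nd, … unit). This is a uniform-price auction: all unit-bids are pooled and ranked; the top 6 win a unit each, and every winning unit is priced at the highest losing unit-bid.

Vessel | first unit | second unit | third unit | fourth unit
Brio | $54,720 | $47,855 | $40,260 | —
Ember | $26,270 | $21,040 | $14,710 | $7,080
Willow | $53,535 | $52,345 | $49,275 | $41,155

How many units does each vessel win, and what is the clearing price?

Pooled unit-bids ranked (top 6): 54,720 (Brio-1), 53,535 (Willow-1), 52,345 (Willow-2), 49,275 (Willow-3), 47,855 (Brio-2), 41,155 (Willow-4)
The (k+1)-th unit-bid is $40,260.
Allocation: Brio 2, Willow 4.

Brio 2, Willow 4; clearing price $40,260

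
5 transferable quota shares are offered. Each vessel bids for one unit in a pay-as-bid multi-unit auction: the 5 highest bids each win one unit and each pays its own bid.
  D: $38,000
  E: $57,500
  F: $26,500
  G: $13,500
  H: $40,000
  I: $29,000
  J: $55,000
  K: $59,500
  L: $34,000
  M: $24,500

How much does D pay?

D pays $38,000

Ordering the bids: 59,500 (K), 57,500 (E), 55,000 (J), 40,000 (H), 38,000 (D), 34,000 (L), 29,000 (I), …
Top 5: K, E, J, H, D.
D wins → own bid $38,000.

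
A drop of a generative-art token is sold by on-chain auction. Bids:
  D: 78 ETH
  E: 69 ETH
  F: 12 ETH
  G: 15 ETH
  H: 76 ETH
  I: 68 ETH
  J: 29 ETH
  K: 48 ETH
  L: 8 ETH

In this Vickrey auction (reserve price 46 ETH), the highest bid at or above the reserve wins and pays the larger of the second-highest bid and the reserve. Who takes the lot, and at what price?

D pays 76 ETH

Sorting bids: 78 (D) > 76 (H) > 69 (E) > 68 (I) > 48 (K) > 29 (J) > …
Highest eligible bid: D at 78 ETH.
max(second-highest 76 ETH, reserve 46 ETH) = 76 ETH; the reserve does not bind.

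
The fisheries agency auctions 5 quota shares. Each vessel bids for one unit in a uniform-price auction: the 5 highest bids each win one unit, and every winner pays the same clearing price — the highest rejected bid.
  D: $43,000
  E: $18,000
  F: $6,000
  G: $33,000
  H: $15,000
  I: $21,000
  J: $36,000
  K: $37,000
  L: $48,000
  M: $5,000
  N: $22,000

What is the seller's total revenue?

Sorting: 48,000 (L), 43,000 (D), 37,000 (K), 36,000 (J), 33,000 (G), 22,000 (N), 21,000 (I), …
Winners (5 units): L, D, K, J, G.
Clearing price = highest rejected bid = $22,000.
Total revenue = 5 × $22,000 = $110,000.

Total revenue: $110,000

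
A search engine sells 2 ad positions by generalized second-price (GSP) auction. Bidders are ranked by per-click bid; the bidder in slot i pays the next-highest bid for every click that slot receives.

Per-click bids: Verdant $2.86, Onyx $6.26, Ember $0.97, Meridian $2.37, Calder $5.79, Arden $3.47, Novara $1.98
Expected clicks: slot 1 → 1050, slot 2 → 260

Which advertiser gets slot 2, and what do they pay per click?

Calder; $3.47 per click

Per-click bids in order: $6.26 (Onyx) > $5.79 (Calder) > $3.47 (Arden) > …
Slot 2 goes to the second-ranked bidder, Calder, who pays the next bid down: $3.47/click.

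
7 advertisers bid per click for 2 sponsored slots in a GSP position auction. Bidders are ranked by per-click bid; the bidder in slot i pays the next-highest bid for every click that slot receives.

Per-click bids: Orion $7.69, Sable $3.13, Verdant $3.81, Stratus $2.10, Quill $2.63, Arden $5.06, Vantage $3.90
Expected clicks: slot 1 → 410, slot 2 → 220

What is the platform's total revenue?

Per-click bids in order: $7.69 (Orion) > $5.06 (Arden) > $3.90 (Vantage) > …
Slot 1: Orion pays $5.06 × 410 = $2074.60
Slot 2: Arden pays $3.90 × 220 = $858.00
Total = $2932.60

Total revenue: $2932.60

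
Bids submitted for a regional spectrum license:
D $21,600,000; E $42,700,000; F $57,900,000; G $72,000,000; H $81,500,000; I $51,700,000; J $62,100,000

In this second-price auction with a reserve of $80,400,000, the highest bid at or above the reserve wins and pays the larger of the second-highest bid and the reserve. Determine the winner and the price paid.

H pays $80,400,000

Bids in order: 81,500,000 (H) > 72,000,000 (G) > 62,100,000 (J) > 57,900,000 (F) > 51,700,000 (I) > 42,700,000 (E) > …
Highest eligible bid: H at $81,500,000.
max(second-highest $72,000,000, reserve $80,400,000) = $80,400,000.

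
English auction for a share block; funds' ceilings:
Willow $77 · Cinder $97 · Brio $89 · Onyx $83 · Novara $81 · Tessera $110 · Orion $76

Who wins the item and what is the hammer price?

Limits ranked: 110 (Tessera) > 97 (Cinder) > 89 (Brio) > 83 (Onyx) > 81 (Novara) > 77 (Willow) > …
Bidding ends when Cinder exits at $97; Tessera takes it.

Tessera wins at $97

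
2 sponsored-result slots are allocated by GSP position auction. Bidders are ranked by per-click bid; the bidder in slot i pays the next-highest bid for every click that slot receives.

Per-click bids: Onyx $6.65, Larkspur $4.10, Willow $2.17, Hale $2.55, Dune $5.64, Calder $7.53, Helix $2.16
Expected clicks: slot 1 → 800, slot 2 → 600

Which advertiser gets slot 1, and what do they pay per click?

Calder; $6.65 per click

Per-click bids in order: $7.53 (Calder) > $6.65 (Onyx) > $5.64 (Dune) > …
Slot 1 goes to the first-ranked bidder, Calder, who pays the next bid down: $6.65/click.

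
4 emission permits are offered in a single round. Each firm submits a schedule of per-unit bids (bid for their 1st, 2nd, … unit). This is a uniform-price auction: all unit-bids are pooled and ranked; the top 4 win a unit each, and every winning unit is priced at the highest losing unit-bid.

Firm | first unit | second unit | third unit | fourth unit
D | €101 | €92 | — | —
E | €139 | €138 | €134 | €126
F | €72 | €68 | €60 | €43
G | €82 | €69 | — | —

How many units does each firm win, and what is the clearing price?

E 4; clearing price €101

All unit-bids, highest first — top 4: 139 (E-1), 138 (E-2), 134 (E-3), 126 (E-4)
The (k+1)-th unit-bid is €101.
Allocation: E 4.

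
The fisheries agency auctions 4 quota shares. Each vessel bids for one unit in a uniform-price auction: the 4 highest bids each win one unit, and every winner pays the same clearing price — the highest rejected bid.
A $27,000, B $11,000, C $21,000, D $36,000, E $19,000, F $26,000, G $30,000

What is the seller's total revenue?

Bids ranked high→low: 36,000 (D), 30,000 (G), 27,000 (A), 26,000 (F), 21,000 (C), 19,000 (E), …
Winners (4 units): D, G, A, F.
Clearing price = highest rejected bid = $21,000.
Total revenue = 4 × $21,000 = $84,000.

Total revenue: $84,000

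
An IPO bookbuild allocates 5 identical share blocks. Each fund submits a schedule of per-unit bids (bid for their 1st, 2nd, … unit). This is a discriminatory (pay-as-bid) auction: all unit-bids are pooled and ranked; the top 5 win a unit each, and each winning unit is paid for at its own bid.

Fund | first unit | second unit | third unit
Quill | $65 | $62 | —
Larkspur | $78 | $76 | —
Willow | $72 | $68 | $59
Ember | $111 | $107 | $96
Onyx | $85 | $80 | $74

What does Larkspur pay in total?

All unit-bids, highest first — top 5: 111 (Ember-1), 107 (Ember-2), 96 (Ember-3), 85 (Onyx-1), 80 (Onyx-2)
Next rejected bid: $78 (not a price — pay-as-bid).
Larkspur wins no units.

Larkspur pays $0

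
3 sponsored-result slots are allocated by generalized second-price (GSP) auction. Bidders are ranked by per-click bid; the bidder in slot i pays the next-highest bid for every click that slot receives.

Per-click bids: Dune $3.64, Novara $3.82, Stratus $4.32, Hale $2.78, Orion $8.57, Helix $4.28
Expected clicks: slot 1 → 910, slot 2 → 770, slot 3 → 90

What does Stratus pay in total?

Ranked by bid: $8.57 (Orion) > $4.32 (Stratus) > $4.28 (Helix) > $3.82 (Novara) > …
Stratus holds slot 2 → pays next bid $4.28 × 770 clicks = $3295.60.

Stratus pays $3295.60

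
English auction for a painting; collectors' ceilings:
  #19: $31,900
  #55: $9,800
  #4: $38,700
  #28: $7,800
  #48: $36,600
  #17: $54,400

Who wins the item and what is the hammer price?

Limits in order: 54,400 (#17) > 38,700 (#4) > 36,600 (#48) > 31,900 (#19) > 9,800 (#55) > 7,800 (#28)
#4 is the last rival to drop out, at $38,700; #17 remains and wins at that price.

#17 wins at $38,700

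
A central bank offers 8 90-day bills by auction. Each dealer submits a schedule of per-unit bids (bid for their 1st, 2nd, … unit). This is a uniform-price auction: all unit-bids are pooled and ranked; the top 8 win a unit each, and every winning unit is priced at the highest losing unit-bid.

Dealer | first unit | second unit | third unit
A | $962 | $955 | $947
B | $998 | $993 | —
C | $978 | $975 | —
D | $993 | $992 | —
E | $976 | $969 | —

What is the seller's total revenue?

Total revenue: $7,696

All unit-bids, highest first — top 8: 998 (B-1), 993 (B-2), 993 (D-1), 992 (D-2), 978 (C-1), 976 (E-1), 975 (C-2), 969 (E-2)
First bid not allocated: $962.
Allocation: B 2, C 2, D 2, E 2. Every unit priced at $962.
Revenue = 8 × 962 = $7,696.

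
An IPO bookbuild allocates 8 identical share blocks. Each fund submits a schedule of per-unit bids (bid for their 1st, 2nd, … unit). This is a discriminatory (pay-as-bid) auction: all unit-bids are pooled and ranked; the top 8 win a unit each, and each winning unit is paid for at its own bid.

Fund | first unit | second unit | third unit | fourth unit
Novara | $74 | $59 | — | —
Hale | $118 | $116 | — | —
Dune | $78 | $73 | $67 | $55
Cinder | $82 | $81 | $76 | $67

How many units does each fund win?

Cinder 3, Dune 2, Hale 2, Novara 1

Merging the schedules and taking the best 8: 118 (Hale-1), 116 (Hale-2), 82 (Cinder-1), 81 (Cinder-2), 78 (Dune-1), 76 (Cinder-3), 74 (Novara-1), 73 (Dune-2)
Next rejected bid: $67 (not a price — pay-as-bid).
Allocation: Cinder 3, Dune 2, Hale 2, Novara 1.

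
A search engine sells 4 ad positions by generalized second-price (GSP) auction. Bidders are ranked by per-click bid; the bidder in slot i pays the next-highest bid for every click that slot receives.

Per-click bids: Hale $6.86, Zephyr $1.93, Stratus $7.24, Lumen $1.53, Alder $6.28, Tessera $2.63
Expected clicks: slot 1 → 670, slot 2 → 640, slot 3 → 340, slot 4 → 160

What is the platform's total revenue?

Total revenue: $9818.40

Sorting advertisers: $7.24 (Stratus) > $6.86 (Hale) > $6.28 (Alder) > $2.63 (Tessera) > $1.93 (Zephyr) > …
Slot 1: Stratus pays $6.86 × 670 = $4596.20
Slot 2: Hale pays $6.28 × 640 = $4019.20
Slot 3: Alder pays $2.63 × 340 = $894.20
Slot 4: Tessera pays $1.93 × 160 = $308.80
Total = $9818.40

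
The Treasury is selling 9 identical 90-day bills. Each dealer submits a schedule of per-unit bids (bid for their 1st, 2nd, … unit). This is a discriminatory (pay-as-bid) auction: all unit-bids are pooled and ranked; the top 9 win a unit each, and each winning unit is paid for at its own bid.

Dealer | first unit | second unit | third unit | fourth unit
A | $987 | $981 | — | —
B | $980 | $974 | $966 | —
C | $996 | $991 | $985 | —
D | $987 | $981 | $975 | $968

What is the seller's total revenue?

All unit-bids, highest first — top 9: 996 (C-1), 991 (C-2), 987 (A-1), 987 (D-1), 985 (C-3), 981 (A-2), 981 (D-2), 980 (B-1), 975 (D-3)
Next rejected bid: $974 (not a price — pay-as-bid).
Each winning unit pays its own bid.
Revenue = 996 + 991 + 987 + 987 + 985 + 981 + 981 + 980 + 975 = $8,863.

Total revenue: $8,863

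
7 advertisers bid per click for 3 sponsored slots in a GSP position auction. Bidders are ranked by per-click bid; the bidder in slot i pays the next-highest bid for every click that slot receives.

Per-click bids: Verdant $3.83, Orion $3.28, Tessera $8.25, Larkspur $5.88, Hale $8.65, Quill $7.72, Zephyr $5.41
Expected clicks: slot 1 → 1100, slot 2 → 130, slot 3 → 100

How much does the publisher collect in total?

Ranked by bid: $8.65 (Hale) > $8.25 (Tessera) > $7.72 (Quill) > $5.88 (Larkspur) > …
Slot 1: Hale pays $8.25 × 1100 = $9075.00
Slot 2: Tessera pays $7.72 × 130 = $1003.60
Slot 3: Quill pays $5.88 × 100 = $588.00
Total = $10666.60

Total revenue: $10666.60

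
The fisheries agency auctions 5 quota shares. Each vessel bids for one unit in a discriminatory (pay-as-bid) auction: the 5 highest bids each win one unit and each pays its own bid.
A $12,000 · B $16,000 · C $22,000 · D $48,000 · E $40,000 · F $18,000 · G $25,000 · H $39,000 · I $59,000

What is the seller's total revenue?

Ordering the bids: 59,000 (I), 48,000 (D), 40,000 (E), 39,000 (H), 25,000 (G), 22,000 (C), 18,000 (F), …
Winners (5 units): I, D, E, H, G.
Total revenue = 59,000 + 48,000 + 40,000 + 39,000 + 25,000 = $211,000.

Total revenue: $211,000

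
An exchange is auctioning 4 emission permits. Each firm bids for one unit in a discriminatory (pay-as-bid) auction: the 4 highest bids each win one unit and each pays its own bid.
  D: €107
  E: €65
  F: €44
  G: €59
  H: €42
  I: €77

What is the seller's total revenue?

Bids ranked high→low: 107 (D), 77 (I), 65 (E), 59 (G), 44 (F), 42 (H)
Top 4: D, I, E, G.
Total revenue = 107 + 77 + 65 + 59 = €308.

Total revenue: €308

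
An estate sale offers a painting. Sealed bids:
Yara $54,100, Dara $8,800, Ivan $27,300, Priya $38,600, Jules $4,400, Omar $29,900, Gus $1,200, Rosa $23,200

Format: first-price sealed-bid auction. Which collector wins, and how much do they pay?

Bids ranked: 54,100 (Yara) > 38,600 (Priya) > 29,900 (Omar) > 27,300 (Ivan) > 23,200 (Rosa) > 8,800 (Dara) > …
Yara is highest → pays own bid, $54,100.

Yara pays $54,100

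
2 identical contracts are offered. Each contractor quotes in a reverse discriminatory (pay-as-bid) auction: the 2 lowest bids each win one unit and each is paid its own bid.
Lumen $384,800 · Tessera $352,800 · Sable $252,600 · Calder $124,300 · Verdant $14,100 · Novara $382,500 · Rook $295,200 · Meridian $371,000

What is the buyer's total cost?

Bids ranked low→high: 14,100 (Verdant), 124,300 (Calder), 252,600 (Sable), 295,200 (Rook), …
Winners (2 units): Verdant, Calder.
Total cost = 14,100 + 124,300 = $138,400.

Total cost: $138,400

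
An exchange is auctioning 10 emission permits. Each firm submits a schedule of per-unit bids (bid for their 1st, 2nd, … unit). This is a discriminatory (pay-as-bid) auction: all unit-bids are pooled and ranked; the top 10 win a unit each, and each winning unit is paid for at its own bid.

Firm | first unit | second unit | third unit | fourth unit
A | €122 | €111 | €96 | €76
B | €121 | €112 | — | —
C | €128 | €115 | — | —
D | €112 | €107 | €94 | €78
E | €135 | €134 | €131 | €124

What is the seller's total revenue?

Total revenue: €1,234

Merging the schedules and taking the best 10: 135 (E-1), 134 (E-2), 131 (E-3), 128 (C-1), 124 (E-4), 122 (A-1), 121 (B-1), 115 (C-2), 112 (B-2), 112 (D-1)
Next rejected bid: €111 (not a price — pay-as-bid).
Each winning unit pays its own bid.
Revenue = 135 + 134 + 131 + 128 + 124 + 122 + 121 + 115 + 112 + 112 = €1,234.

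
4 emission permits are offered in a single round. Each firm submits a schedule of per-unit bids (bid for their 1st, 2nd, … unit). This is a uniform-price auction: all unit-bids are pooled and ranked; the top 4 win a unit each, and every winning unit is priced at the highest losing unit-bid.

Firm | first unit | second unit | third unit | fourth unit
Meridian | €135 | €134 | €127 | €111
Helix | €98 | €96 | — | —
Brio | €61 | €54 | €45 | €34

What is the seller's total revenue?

Total revenue: €392

Merging the schedules and taking the best 4: 135 (Meridian-1), 134 (Meridian-2), 127 (Meridian-3), 111 (Meridian-4)
First bid not allocated: €98.
Allocation: Meridian 4. Every unit priced at €98.
Revenue = 4 × 98 = €392.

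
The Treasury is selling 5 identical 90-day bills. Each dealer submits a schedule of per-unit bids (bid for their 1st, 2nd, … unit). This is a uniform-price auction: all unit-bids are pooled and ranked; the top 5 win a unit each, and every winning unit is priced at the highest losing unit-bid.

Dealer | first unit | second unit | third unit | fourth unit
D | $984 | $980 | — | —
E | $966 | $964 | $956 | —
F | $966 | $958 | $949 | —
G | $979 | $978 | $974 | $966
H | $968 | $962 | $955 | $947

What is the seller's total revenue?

Total revenue: $4,840

All unit-bids, highest first — top 5: 984 (D-1), 980 (D-2), 979 (G-1), 978 (G-2), 974 (G-3)
The (k+1)-th unit-bid is $968.
Allocation: D 2, G 3. Every unit priced at $968.
Revenue = 5 × 968 = $4,840.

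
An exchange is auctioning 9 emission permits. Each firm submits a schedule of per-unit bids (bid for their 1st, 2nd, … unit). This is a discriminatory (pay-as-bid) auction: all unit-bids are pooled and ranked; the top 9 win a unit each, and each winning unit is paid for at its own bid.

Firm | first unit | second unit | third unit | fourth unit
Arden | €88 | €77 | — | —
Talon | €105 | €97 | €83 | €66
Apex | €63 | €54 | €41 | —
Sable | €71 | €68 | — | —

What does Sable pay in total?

Sable pays €139

Merging the schedules and taking the best 9: 105 (Talon-1), 97 (Talon-2), 88 (Arden-1), 83 (Talon-3), 77 (Arden-2), 71 (Sable-1), 68 (Sable-2), 66 (Talon-4), 63 (Apex-1)
Next rejected bid: €54 (not a price — pay-as-bid).
Sable's winning unit-bids: 71 + 68 = €139.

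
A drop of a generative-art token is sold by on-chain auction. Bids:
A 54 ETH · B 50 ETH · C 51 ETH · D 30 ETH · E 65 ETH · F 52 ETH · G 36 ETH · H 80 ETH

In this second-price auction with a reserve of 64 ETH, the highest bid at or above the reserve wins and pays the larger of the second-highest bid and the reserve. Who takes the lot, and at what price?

H pays 65 ETH

Bids ranked: 80 (H) > 65 (E) > 54 (A) > 52 (F) > 51 (C) > 50 (B) > …
H has the top bid at or above the reserve (80 ETH).
Second-highest bid 65 ETH exceeds the reserve 64 ETH → payment 65 ETH.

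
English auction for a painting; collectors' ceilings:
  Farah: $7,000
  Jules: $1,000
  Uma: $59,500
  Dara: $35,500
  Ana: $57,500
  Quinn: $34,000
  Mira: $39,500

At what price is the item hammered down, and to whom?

Limits in order: 59,500 (Uma) > 57,500 (Ana) > 39,500 (Mira) > 35,500 (Dara) > 34,000 (Quinn) > 7,000 (Farah) > …
Once the price passes $57,500, only Uma is left; the hammer falls at Ana's limit of $57,500.

Uma wins at $57,500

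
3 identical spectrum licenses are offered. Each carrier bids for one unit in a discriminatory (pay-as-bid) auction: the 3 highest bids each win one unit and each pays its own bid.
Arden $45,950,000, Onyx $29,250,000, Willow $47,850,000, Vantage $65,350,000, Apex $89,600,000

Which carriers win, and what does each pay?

Sorting: 89,600,000 (Apex), 65,350,000 (Vantage), 47,850,000 (Willow), 45,950,000 (Arden), 29,250,000 (Onyx)
Top 3: Apex, Vantage, Willow.
Each winner pays its own bid: Apex $89,600,000, Vantage $65,350,000, Willow $47,850,000.

Apex $89,600,000, Vantage $65,350,000, Willow $47,850,000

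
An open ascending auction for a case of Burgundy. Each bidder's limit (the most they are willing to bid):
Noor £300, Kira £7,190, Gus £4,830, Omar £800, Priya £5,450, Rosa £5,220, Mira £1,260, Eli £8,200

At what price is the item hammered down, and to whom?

Sorting limits: 8,200 (Eli) > 7,190 (Kira) > 5,450 (Priya) > 5,220 (Rosa) > 4,830 (Gus) > 1,260 (Mira) > …
Kira is the last rival to drop out, at £7,190; Eli remains and wins at that price.

Eli wins at £7,190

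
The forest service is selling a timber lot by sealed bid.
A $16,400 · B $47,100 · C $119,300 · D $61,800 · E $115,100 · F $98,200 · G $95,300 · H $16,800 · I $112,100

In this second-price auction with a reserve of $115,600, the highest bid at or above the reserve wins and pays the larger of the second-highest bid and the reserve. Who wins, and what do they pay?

Bids in order: 119,300 (C) > 115,100 (E) > 112,100 (I) > 98,200 (F) > 95,300 (G) > 61,800 (D) > …
Highest eligible bid: C at $119,300.
max(second-highest $115,100, reserve $115,600) = $115,600.

C pays $115,600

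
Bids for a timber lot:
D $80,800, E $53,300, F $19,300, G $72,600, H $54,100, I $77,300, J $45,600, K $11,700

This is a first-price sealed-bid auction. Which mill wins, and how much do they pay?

D pays $80,800

Sorting bids: 80,800 (D) > 77,300 (I) > 72,600 (G) > 54,100 (H) > 53,300 (E) > 45,600 (J) > …
D has the highest bid and pays exactly that: $80,800.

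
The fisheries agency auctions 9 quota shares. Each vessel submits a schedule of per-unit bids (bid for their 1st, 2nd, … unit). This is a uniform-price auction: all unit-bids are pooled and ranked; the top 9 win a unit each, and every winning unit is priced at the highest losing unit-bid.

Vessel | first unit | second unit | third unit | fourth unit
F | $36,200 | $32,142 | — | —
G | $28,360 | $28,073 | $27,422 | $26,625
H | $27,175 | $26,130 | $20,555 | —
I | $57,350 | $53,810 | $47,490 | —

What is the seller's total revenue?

All unit-bids, highest first — top 9: 57,350 (I-1), 53,810 (I-2), 47,490 (I-3), 36,200 (F-1), 32,142 (F-2), 28,360 (G-1), 28,073 (G-2), 27,422 (G-3), 27,175 (H-1)
The (k+1)-th unit-bid is $26,625.
Allocation: F 2, G 3, H 1, I 3. Every unit priced at $26,625.
Revenue = 9 × 26,625 = $239,625.

Total revenue: $239,625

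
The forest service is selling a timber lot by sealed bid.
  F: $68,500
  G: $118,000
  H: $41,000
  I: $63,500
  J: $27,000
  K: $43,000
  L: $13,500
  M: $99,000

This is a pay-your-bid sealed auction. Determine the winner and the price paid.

G pays $118,000

Bids in order: 118,000 (G) > 99,000 (M) > 68,500 (F) > 63,500 (I) > 43,000 (K) > 41,000 (H) > …
G is highest → pays own bid, $118,000.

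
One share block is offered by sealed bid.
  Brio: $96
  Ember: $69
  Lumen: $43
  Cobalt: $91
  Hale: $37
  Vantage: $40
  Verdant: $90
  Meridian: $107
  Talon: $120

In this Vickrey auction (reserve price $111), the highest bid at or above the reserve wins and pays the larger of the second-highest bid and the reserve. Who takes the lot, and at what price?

Bids ranked: 120 (Talon) > 107 (Meridian) > 96 (Brio) > 91 (Cobalt) > 90 (Verdant) > 69 (Ember) > …
Talon has the top bid at or above the reserve ($120).
Second-highest bid $107 is below the reserve $111, so the reserve binds → payment $111.

Talon pays $111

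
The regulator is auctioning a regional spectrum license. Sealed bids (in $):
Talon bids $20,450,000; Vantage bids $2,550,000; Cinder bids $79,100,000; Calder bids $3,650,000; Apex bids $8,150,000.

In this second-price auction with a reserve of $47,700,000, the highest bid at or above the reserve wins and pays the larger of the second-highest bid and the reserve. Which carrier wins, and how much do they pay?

Cinder pays $47,700,000

Bids ranked: 79,100,000 (Cinder) > 20,450,000 (Talon) > 8,150,000 (Apex) > 3,650,000 (Calder) > 2,550,000 (Vantage)
Cinder has the top bid at or above the reserve ($79,100,000).
Second-highest bid $20,450,000 is below the reserve $47,700,000, so the reserve binds → payment $47,700,000.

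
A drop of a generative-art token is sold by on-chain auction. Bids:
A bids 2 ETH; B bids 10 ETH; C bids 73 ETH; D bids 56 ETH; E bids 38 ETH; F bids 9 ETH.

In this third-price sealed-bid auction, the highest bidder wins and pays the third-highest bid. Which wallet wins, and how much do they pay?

C pays 38 ETH

Sorting bids: 73 (C) > 56 (D) > 38 (E) > 10 (B) > 9 (F) > 2 (A)
C is highest; pays the third-highest bid, 38 ETH.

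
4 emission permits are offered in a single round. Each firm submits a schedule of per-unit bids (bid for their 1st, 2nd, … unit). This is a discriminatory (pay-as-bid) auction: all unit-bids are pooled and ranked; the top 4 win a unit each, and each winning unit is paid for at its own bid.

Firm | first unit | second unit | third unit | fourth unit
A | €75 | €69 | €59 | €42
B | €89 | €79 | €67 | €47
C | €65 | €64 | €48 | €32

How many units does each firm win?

A 2, B 2

Merging the schedules and taking the best 4: 89 (B-1), 79 (B-2), 75 (A-1), 69 (A-2)
Next rejected bid: €67 (not a price — pay-as-bid).
Allocation: A 2, B 2.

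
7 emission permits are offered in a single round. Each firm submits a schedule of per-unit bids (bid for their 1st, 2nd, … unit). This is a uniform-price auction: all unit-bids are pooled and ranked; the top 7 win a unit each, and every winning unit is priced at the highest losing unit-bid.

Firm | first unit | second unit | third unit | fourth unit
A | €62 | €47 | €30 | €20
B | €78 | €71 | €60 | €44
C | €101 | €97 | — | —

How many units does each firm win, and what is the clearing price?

All unit-bids, highest first — top 7: 101 (C-1), 97 (C-2), 78 (B-1), 71 (B-2), 62 (A-1), 60 (B-3), 47 (A-2)
Highest rejected unit-bid = €44.
Allocation: A 2, B 3, C 2.

A 2, B 3, C 2; clearing price €44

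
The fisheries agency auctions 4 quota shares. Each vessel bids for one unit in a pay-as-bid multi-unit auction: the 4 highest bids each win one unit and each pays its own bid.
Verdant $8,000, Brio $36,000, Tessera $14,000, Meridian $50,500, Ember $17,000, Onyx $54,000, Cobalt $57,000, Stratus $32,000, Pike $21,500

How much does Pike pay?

Sorting: 57,000 (Cobalt), 54,000 (Onyx), 50,500 (Meridian), 36,000 (Brio), 32,000 (Stratus), 21,500 (Pike), …
Top 4: Cobalt, Onyx, Meridian, Brio.
Pike does not win → $0.

Pike pays $0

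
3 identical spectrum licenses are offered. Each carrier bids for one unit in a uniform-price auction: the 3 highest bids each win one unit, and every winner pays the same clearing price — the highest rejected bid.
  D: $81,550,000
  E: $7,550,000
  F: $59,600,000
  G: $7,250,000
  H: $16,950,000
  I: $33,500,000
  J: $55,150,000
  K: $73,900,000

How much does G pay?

G pays $0

Sorting: 81,550,000 (D), 73,900,000 (K), 59,600,000 (F), 55,150,000 (J), 33,500,000 (I), …
Top 3: D, K, F.
First losing bid is J's $55,150,000, which sets the uniform price.
G does not win → pays $0.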